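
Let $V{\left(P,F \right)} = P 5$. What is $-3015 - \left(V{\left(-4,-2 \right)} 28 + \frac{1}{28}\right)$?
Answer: $- \frac{68741}{28} \approx -2455.0$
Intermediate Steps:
$V{\left(P,F \right)} = 5 P$
$-3015 - \left(V{\left(-4,-2 \right)} 28 + \frac{1}{28}\right) = -3015 - \left(5 \left(-4\right) 28 + \frac{1}{28}\right) = -3015 - \left(\left(-20\right) 28 + \frac{1}{28}\right) = -3015 - \left(-560 + \frac{1}{28}\right) = -3015 - - \frac{15679}{28} = -3015 + \frac{15679}{28} = - \frac{68741}{28}$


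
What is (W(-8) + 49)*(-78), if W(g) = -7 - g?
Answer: -3900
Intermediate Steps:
(W(-8) + 49)*(-78) = ((-7 - 1*(-8)) + 49)*(-78) = ((-7 + 8) + 49)*(-78) = (1 + 49)*(-78) = 50*(-78) = -3900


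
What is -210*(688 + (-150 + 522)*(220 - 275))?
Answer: 4152120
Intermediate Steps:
-210*(688 + (-150 + 522)*(220 - 275)) = -210*(688 + 372*(-55)) = -210*(688 - 20460) = -210*(-19772) = 4152120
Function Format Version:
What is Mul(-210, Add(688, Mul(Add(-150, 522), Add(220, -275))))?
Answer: 4152120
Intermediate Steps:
Mul(-210, Add(688, Mul(Add(-150, 522), Add(220, -275)))) = Mul(-210, Add(688, Mul(372, -55))) = Mul(-210, Add(688, -20460)) = Mul(-210, -19772) = 4152120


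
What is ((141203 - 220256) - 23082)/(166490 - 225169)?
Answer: 102135/58679 ≈ 1.7406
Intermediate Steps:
((141203 - 220256) - 23082)/(166490 - 225169) = (-79053 - 23082)/(-58679) = -102135*(-1/58679) = 102135/58679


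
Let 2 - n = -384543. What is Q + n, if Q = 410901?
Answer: 795446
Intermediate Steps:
n = 384545 (n = 2 - 1*(-384543) = 2 + 384543 = 384545)
Q + n = 410901 + 384545 = 795446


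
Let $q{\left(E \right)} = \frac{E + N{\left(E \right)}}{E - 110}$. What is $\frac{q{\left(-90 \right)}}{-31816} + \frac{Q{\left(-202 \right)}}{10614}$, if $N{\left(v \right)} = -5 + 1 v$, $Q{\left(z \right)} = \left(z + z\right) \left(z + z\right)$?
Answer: $\frac{103857408761}{6753900480} \approx 15.377$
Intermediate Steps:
$Q{\left(z \right)} = 4 z^{2}$ ($Q{\left(z \right)} = 2 z 2 z = 4 z^{2}$)
$N{\left(v \right)} = -5 + v$
$q{\left(E \right)} = \frac{-5 + 2 E}{-110 + E}$ ($q{\left(E \right)} = \frac{E + \left(-5 + E\right)}{E - 110} = \frac{-5 + 2 E}{-110 + E}$)
$\frac{q{\left(-90 \right)}}{-31816} + \frac{Q{\left(-202 \right)}}{10614} = \frac{\frac{1}{-110 - 90} \left(-5 + 2 \left(-90\right)\right)}{-31816} + \frac{4 \left(-202\right)^{2}}{10614} = \frac{-5 - 180}{-200} \left(- \frac{1}{31816}\right) + 4 \cdot 40804 \cdot \frac{1}{10614} = \left(- \frac{1}{200}\right) \left(-185\right) \left(- \frac{1}{31816}\right) + 163216 \cdot \frac{1}{10614} = \frac{37}{40} \left(- \frac{1}{31816}\right) + \frac{81608}{5307} = - \frac{37}{1272640} + \frac{81608}{5307} = \frac{103857408761}{6753900480}$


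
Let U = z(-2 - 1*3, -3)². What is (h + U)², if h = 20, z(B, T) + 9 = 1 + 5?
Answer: 841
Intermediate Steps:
z(B, T) = -3 (z(B, T) = -9 + (1 + 5) = -9 + 6 = -3)
U = 9 (U = (-3)² = 9)
(h + U)² = (20 + 9)² = 29² = 841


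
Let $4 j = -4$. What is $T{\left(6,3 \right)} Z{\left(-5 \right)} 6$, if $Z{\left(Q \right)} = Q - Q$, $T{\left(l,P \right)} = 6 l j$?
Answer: $0$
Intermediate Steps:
$j = -1$ ($j = \frac{1}{4} \left(-4\right) = -1$)
$T{\left(l,P \right)} = - 6 l$ ($T{\left(l,P \right)} = 6 l \left(-1\right) = - 6 l$)
$Z{\left(Q \right)} = 0$
$T{\left(6,3 \right)} Z{\left(-5 \right)} 6 = \left(-6\right) 6 \cdot 0 \cdot 6 = \left(-36\right) 0 \cdot 6 = 0 \cdot 6 = 0$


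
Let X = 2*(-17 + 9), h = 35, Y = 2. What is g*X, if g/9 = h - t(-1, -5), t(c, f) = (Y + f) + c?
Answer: -5616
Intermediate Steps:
t(c, f) = 2 + c + f (t(c, f) = (2 + f) + c = 2 + c + f)
X = -16 (X = 2*(-8) = -16)
g = 351 (g = 9*(35 - (2 - 1 - 5)) = 9*(35 - 1*(-4)) = 9*(35 + 4) = 9*39 = 351)
g*X = 351*(-16) = -5616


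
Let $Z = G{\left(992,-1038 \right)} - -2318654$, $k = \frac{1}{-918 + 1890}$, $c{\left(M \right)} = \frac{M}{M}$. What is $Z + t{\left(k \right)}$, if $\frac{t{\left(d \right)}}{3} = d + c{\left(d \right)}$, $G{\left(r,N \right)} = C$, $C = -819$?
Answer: $\frac{750979513}{324} \approx 2.3178 \cdot 10^{6}$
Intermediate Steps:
$c{\left(M \right)} = 1$
$G{\left(r,N \right)} = -819$
$k = \frac{1}{972} \approx 0.0010288$
$t{\left(d \right)} = 3 + 3 d$ ($t{\left(d \right)} = 3 \left(d + 1\right) = 3 \left(1 + d\right) = 3 + 3 d$)
$Z = 2317835$ ($Z = -819 - -2318654 = -819 + 2318654 = 2317835$)
$Z + t{\left(k \right)} = 2317835 + \left(3 + 3 \cdot \frac{1}{972}\right) = 2317835 + \left(3 + \frac{1}{324}\right) = 2317835 + \frac{973}{324} = \frac{750979513}{324}$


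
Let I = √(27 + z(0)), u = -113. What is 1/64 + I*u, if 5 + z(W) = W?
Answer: 1/64 - 113*√22 ≈ -530.00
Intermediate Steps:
z(W) = -5 + W
I = √22 (I = √(27 + (-5 + 0)) = √(27 - 5) = √22 ≈ 4.6904)
1/64 + I*u = 1/64 + √22*(-113) = 1/64 - 113*√22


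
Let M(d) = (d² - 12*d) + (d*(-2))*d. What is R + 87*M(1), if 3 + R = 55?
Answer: -1079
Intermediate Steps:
R = 52 (R = -3 + 55 = 52)
M(d) = -d² - 12*d (M(d) = (d² - 12*d) + (-2*d)*d = (d² - 12*d) - 2*d² = -d² - 12*d)
R + 87*M(1) = 52 + 87*(-1*1*(12 + 1)) = 52 + 87*(-1*1*13) = 52 + 87*(-13) = 52 - 1131 = -1079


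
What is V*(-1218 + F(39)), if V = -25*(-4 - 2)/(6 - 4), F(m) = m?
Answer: -88425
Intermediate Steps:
V = 75 (V = -(-150)/2 = -25*(-3) = 75)
V*(-1218 + F(39)) = 75*(-1218 + 39) = 75*(-1179) = -88425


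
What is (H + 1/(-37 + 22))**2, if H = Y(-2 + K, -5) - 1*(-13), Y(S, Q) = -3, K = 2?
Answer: 22201/225 ≈ 98.671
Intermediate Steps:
H = 10 (H = -3 - 1*(-13) = -3 + 13 = 10)
(H + 1/(-37 + 22))**2 = (10 + 1/(-37 + 22))**2 = (10 + 1/(-15))**2 = (10 - 1/15)**2 = (149/15)**2 = 22201/225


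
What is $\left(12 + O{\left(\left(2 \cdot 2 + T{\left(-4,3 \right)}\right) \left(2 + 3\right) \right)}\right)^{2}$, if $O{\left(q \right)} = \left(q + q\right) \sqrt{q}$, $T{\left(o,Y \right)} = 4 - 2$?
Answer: $108144 + 1440 \sqrt{30} \approx 1.1603 \cdot 10^{5}$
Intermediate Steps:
$T{\left(o,Y \right)} = 2$
$O{\left(q \right)} = 2 q^{\frac{3}{2}}$ ($O{\left(q \right)} = 2 q \sqrt{q} = 2 q^{\frac{3}{2}}$)
$\left(12 + O{\left(\left(2 \cdot 2 + T{\left(-4,3 \right)}\right) \left(2 + 3\right) \right)}\right)^{2} = \left(12 + 2 \left(\left(2 \cdot 2 + 2\right) \left(2 + 3\right)\right)^{\frac{3}{2}}\right)^{2} = \left(12 + 2 \left(\left(4 + 2\right) 5\right)^{\frac{3}{2}}\right)^{2} = \left(12 + 2 \left(6 \cdot 5\right)^{\frac{3}{2}}\right)^{2} = \left(12 + 2 \cdot 30^{\frac{3}{2}}\right)^{2} = \left(12 + 2 \cdot 30 \sqrt{30}\right)^{2} = \left(12 + 60 \sqrt{30}\right)^{2}$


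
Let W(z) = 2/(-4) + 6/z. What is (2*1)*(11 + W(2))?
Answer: 27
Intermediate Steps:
W(z) = -½ + 6/z (W(z) = 2*(-¼) + 6/z = -½ + 6/z)
(2*1)*(11 + W(2)) = (2*1)*(11 + (½)*(12 - 1*2)/2) = 2*(11 + (½)*(½)*(12 - 2)) = 2*(11 + (½)*(½)*10) = 2*(11 + 5/2) = 2*(27/2) = 27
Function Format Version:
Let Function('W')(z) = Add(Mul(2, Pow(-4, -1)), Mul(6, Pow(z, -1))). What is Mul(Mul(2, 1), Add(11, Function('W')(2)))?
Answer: 27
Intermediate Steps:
Function('W')(z) = Add(Rational(-1, 2), Mul(6, Pow(z, -1))) (Function('W')(z) = Add(Mul(2, Rational(-1, 4)), Mul(6, Pow(z, -1))) = Add(Rational(-1, 2), Mul(6, Pow(z, -1))))
Mul(Mul(2, 1), Add(11, Function('W')(2))) = Mul(Mul(2, 1), Add(11, Mul(Rational(1, 2), Pow(2, -1), Add(12, Mul(-1, 2))))) = Mul(2, Add(11, Mul(Rational(1, 2), Rational(1, 2), Add(12, -2)))) = Mul(2, Add(11, Mul(Rational(1, 2), Rational(1, 2), 10))) = Mul(2, Add(11, Rational(5, 2))) = Mul(2, Rational(27, 2)) = 27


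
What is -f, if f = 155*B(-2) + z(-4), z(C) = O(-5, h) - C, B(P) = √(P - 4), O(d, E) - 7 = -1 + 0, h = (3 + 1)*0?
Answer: -10 - 155*I*√6 ≈ -10.0 - 379.67*I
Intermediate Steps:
h = 0 (h = 4*0 = 0)
O(d, E) = 6 (O(d, E) = 7 + (-1 + 0) = 7 - 1 = 6)
B(P) = √(-4 + P)
z(C) = 6 - C
f = 10 + 155*I*√6 (f = 155*√(-4 - 2) + (6 - 1*(-4)) = 155*√(-6) + (6 + 4) = 155*(I*√6) + 10 = 155*I*√6 + 10 = 10 + 155*I*√6 ≈ 10.0 + 379.67*I)
-f = -(10 + 155*I*√6) = -10 - 155*I*√6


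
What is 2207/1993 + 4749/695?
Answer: 10998622/1385135 ≈ 7.9405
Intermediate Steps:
2207/1993 + 4749/695 = 10998622/1385135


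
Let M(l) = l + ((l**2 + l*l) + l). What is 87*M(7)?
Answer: 9744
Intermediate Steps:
M(l) = 2*l + 2*l**2 (M(l) = l + ((l**2 + l**2) + l) = l + (2*l**2 + l) = l + (l + 2*l**2) = 2*l + 2*l**2)
87*M(7) = 87*(2*7*(1 + 7)) = 87*(2*7*8) = 87*112 = 9744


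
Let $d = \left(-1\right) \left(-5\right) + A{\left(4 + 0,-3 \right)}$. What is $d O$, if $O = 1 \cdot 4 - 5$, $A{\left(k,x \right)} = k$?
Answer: $-9$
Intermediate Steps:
$O = -1$ ($O = 4 - 5 = -1$)
$d = 9$ ($d = \left(-1\right) \left(-5\right) + \left(4 + 0\right) = 5 + 4 = 9$)
$d O = 9 \left(-1\right) = -9$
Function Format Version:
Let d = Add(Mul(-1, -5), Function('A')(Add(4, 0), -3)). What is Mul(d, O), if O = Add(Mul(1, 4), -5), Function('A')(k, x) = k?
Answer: -9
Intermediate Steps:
O = -1 (O = Add(4, -5) = -1)
d = 9 (d = Add(Mul(-1, -5), Add(4, 0)) = Add(5, 4) = 9)
Mul(d, O) = Mul(9, -1) = -9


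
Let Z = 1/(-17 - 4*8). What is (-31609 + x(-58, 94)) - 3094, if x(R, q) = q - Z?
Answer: -1695840/49 ≈ -34609.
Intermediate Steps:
Z = -1/49 (Z = 1/(-17 - 32) = 1/(-49) = -1/49 ≈ -0.020408)
x(R, q) = 1/49 + q (x(R, q) = q - 1*(-1/49) = q + 1/49 = 1/49 + q)
(-31609 + x(-58, 94)) - 3094 = (-31609 + (1/49 + 94)) - 3094 = (-31609 + 4607/49) - 3094 = -1544234/49 - 3094 = -1695840/49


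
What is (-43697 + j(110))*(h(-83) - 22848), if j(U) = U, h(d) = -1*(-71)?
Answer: 992781099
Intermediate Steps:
h(d) = 71
(-43697 + j(110))*(h(-83) - 22848) = (-43697 + 110)*(71 - 22848) = -43587*(-22777) = 992781099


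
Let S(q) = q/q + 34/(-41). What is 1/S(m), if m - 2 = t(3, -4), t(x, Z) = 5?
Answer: 41/7 ≈ 5.8571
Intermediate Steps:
m = 7 (m = 2 + 5 = 7)
S(q) = 7/41 (S(q) = 1 + 34*(-1/41) = 1 - 34/41 = 7/41)
1/S(m) = 1/(7/41) = 41/7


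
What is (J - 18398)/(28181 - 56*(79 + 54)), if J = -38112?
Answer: -56510/20733 ≈ -2.7256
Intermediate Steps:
(J - 18398)/(28181 - 56*(79 + 54)) = (-38112 - 18398)/(28181 - 56*(79 + 54)) = -56510/(28181 - 56*133) = -56510/(28181 - 7448) = -56510/20733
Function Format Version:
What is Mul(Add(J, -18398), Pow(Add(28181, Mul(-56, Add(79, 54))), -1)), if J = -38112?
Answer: Rational(-56510, 20733) ≈ -2.7256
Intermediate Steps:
Mul(Add(J, -18398), Pow(Add(28181, Mul(-56, Add(79, 54))), -1)) = Mul(Add(-38112, -18398), Pow(Add(28181, Mul(-56, Add(79, 54))), -1)) = Mul(-56510, Pow(Add(28181, Mul(-56, 133)), -1)) = Mul(-56510, Pow(Add(28181, -7448), -1)) = Mul(-56510, Pow(20733, -1)) = Mul(-56510, Rational(1, 20733)) = Rational(-56510, 20733)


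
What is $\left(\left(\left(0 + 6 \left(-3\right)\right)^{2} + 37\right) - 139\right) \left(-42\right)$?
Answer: $-9324$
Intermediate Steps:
$\left(\left(\left(0 + 6 \left(-3\right)\right)^{2} + 37\right) - 139\right) \left(-42\right) = \left(\left(\left(0 - 18\right)^{2} + 37\right) - 139\right) \left(-42\right) = \left(\left(\left(-18\right)^{2} + 37\right) - 139\right) \left(-42\right) = \left(\left(324 + 37\right) - 139\right) \left(-42\right) = \left(361 - 139\right) \left(-42\right) = 222 \left(-42\right) = -9324$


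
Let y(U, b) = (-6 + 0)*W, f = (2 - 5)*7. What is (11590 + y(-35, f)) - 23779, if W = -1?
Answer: -12183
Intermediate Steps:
f = -21 (f = -3*7 = -21)
y(U, b) = 6 (y(U, b) = (-6 + 0)*(-1) = -6*(-1) = 6)
(11590 + y(-35, f)) - 23779 = (11590 + 6) - 23779 = 11596 - 23779 = -12183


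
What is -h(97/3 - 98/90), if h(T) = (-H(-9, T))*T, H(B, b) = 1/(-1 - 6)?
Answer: -1406/315 ≈ -4.4635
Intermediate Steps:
H(B, b) = -⅐ (H(B, b) = 1/(-7) = -⅐)
h(T) = T/7 (h(T) = (-1*(-⅐))*T = T/7)
-h(97/3 - 98/90) = -(97/3 - 98/90)/7 = -(97*(⅓) - 98*1/90)/7 = -(97/3 - 49/45)/7 = -1406/(7*45) = -1*1406/315 = -1406/315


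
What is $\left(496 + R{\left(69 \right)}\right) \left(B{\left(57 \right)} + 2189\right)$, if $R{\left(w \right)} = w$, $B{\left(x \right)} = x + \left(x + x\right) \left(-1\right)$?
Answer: $1204580$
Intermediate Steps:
$B{\left(x \right)} = - x$ ($B{\left(x \right)} = x + 2 x \left(-1\right) = x - 2 x = - x$)
$\left(496 + R{\left(69 \right)}\right) \left(B{\left(57 \right)} + 2189\right) = \left(496 + 69\right) \left(\left(-1\right) 57 + 2189\right) = 565 \left(-57 + 2189\right) = 565 \cdot 2132 = 1204580$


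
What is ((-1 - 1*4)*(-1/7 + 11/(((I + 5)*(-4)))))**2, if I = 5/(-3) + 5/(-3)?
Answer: 63001/784 ≈ 80.358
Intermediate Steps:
I = -10/3 (I = 5*(-1/3) + 5*(-1/3) = -5/3 - 5/3 = -10/3 ≈ -3.3333)
((-1 - 1*4)*(-1/7 + 11/(((I + 5)*(-4)))))**2 = ((-1 - 1*4)*(-1/7 + 11/(((-10/3 + 5)*(-4)))))**2 = ((-1 - 4)*(-1*1/7 + 11/(((5/3)*(-4)))))**2 = (-5*(-1/7 + 11/(-20/3)))**2 = (-5*(-1/7 + 11*(-3/20)))**2 = (-5*(-1/7 - 33/20))**2 = (-5*(-251/140))**2 = (251/28)**2 = 63001/784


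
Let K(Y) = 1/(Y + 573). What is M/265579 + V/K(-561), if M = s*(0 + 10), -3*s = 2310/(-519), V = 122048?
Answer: 201870566720276/137835501 ≈ 1.4646e+6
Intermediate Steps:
K(Y) = 1/(573 + Y)
s = 770/519 (s = -770/(-519) = -770*(-1)/519 = -⅓*(-770/173) = 770/519 ≈ 1.4836)
M = 7700/519 (M = 770*(0 + 10)/519 = (770/519)*10 = 7700/519 ≈ 14.836)
M/265579 + V/K(-561) = (7700/519)/265579 + 122048/(1/(573 - 561)) = (7700/519)*(1/265579) + 122048/(1/12) = 7700/137835501 + 122048/(1/12) = 7700/137835501 + 122048*12 = 7700/137835501 + 1464576 = 201870566720276/137835501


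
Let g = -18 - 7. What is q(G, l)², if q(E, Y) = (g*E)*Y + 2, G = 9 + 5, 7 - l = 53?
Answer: 259274404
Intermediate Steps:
g = -25
l = -46 (l = 7 - 1*53 = 7 - 53 = -46)
G = 14
q(E, Y) = 2 - 25*E*Y (q(E, Y) = (-25*E)*Y + 2 = -25*E*Y + 2 = 2 - 25*E*Y)
q(G, l)² = (2 - 25*14*(-46))² = (2 + 16100)² = 16102² = 259274404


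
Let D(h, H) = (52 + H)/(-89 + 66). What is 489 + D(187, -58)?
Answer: 11253/23 ≈ 489.26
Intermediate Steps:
D(h, H) = -52/23 - H/23 (D(h, H) = (52 + H)/(-23) = (52 + H)*(-1/23) = -52/23 - H/23)
489 + D(187, -58) = 489 + (-52/23 - 1/23*(-58)) = 489 + (-52/23 + 58/23) = 489 + 6/23 = 11253/23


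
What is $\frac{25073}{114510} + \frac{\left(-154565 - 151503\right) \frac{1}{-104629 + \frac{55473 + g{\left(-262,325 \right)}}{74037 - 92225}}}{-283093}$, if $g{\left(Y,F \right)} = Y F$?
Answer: $\frac{158900863281485951}{725744689998056850} \approx 0.21895$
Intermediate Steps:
$g{\left(Y,F \right)} = F Y$
$\frac{25073}{114510} + \frac{\left(-154565 - 151503\right) \frac{1}{-104629 + \frac{55473 + g{\left(-262,325 \right)}}{74037 - 92225}}}{-283093} = \frac{25073}{114510} + \frac{\left(-154565 - 151503\right) \frac{1}{-104629 + \frac{55473 + 325 \left(-262\right)}{74037 - 92225}}}{-283093} = 25073 \cdot \frac{1}{114510} + - \frac{306068}{-104629 + \frac{55473 - 85150}{-18188}} \left(- \frac{1}{283093}\right) = \frac{25073}{114510} + - \frac{306068}{-104629 - - \frac{29677}{18188}} \left(- \frac{1}{283093}\right) = \frac{25073}{114510} + - \frac{306068}{-104629 + \frac{29677}{18188}} \left(- \frac{1}{283093}\right) = \frac{25073}{114510} + - \frac{306068}{- \frac{1902962575}{18188}} \left(- \frac{1}{283093}\right) = \frac{25073}{114510} + \left(-306068\right) \left(- \frac{18188}{1902962575}\right) \left(- \frac{1}{283093}\right) = \frac{25073}{114510} + \frac{327456752}{111938975} \left(- \frac{1}{283093}\right) = \frac{25073}{114510} - \frac{327456752}{31689140249675} = \frac{158900863281485951}{725744689998056850}$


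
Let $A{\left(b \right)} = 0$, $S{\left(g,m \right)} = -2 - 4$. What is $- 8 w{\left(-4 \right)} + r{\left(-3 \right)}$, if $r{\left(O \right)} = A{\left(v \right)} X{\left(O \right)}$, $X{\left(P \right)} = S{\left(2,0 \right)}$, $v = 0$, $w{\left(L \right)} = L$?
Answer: $32$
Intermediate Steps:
$S{\left(g,m \right)} = -6$ ($S{\left(g,m \right)} = -2 - 4 = -6$)
$X{\left(P \right)} = -6$
$r{\left(O \right)} = 0$ ($r{\left(O \right)} = 0 \left(-6\right) = 0$)
$- 8 w{\left(-4 \right)} + r{\left(-3 \right)} = \left(-8\right) \left(-4\right) + 0 = 32 + 0 = 32$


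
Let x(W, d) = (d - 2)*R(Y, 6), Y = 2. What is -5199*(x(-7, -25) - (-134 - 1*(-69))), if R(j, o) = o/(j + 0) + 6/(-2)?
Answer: -337935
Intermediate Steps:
R(j, o) = -3 + o/j (R(j, o) = o/j + 6*(-½) = o/j - 3 = -3 + o/j)
x(W, d) = 0 (x(W, d) = (d - 2)*(-3 + 6/2) = (-2 + d)*(-3 + 6*(½)) = (-2 + d)*(-3 + 3) = (-2 + d)*0 = 0)
-5199*(x(-7, -25) - (-134 - 1*(-69))) = -5199*(0 - (-134 - 1*(-69))) = -5199*(0 - (-134 + 69)) = -5199*(0 - 1*(-65)) = -5199*(0 + 65) = -5199*65 = -337935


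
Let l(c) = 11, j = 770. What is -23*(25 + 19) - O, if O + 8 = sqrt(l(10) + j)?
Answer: -1004 - sqrt(781) ≈ -1031.9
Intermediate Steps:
O = -8 + sqrt(781) (O = -8 + sqrt(11 + 770) = -8 + sqrt(781) ≈ 19.946)
-23*(25 + 19) - O = -23*(25 + 19) - (-8 + sqrt(781)) = -23*44 + (8 - sqrt(781)) = -1012 + (8 - sqrt(781)) = -1004 - sqrt(781)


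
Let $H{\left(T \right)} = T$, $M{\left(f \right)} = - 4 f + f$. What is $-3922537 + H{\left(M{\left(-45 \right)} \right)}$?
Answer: $-3922402$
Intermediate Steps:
$M{\left(f \right)} = - 3 f$
$-3922537 + H{\left(M{\left(-45 \right)} \right)} = -3922537 - -135 = -3922537 + 135 = -3922402$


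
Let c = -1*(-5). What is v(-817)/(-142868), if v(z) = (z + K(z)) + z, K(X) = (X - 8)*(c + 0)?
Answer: 5759/142868 ≈ 0.040310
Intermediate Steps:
c = 5
K(X) = -40 + 5*X (K(X) = (X - 8)*(5 + 0) = (-8 + X)*5 = -40 + 5*X)
v(z) = -40 + 7*z (v(z) = (z + (-40 + 5*z)) + z = (-40 + 6*z) + z = -40 + 7*z)
v(-817)/(-142868) = (-40 + 7*(-817))/(-142868) = (-40 - 5719)*(-1/142868) = -5759*(-1/142868) = 5759/142868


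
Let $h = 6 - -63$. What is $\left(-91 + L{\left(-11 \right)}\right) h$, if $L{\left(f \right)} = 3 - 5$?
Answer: $-6417$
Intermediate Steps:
$h = 69$ ($h = 6 + 63 = 69$)
$L{\left(f \right)} = -2$ ($L{\left(f \right)} = 3 - 5 = -2$)
$\left(-91 + L{\left(-11 \right)}\right) h = \left(-91 - 2\right) 69 = \left(-93\right) 69 = -6417$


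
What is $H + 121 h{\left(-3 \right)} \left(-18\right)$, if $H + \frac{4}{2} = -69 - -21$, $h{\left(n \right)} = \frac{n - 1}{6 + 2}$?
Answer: $1039$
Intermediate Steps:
$h{\left(n \right)} = - \frac{1}{8} + \frac{n}{8}$ ($h{\left(n \right)} = \frac{-1 + n}{8} = \left(-1 + n\right) \frac{1}{8} = - \frac{1}{8} + \frac{n}{8}$)
$H = -50$ ($H = -2 - 48 = -50$)
$H + 121 h{\left(-3 \right)} \left(-18\right) = -50 + 121 \left(- \frac{1}{8} + \frac{1}{8} \left(-3\right)\right) \left(-18\right) = -50 + 121 \left(- \frac{1}{8} - \frac{3}{8}\right) \left(-18\right) = -50 + 121 \left(\left(- \frac{1}{2}\right) \left(-18\right)\right) = -50 + 121 \cdot 9 = -50 + 1089 = 1039$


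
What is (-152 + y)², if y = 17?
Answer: 18225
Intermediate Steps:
(-152 + y)² = (-152 + 17)² = (-135)² = 18225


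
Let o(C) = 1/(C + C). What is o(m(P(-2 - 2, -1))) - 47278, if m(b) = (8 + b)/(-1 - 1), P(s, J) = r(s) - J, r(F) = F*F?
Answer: -1181951/25 ≈ -47278.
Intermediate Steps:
r(F) = F**2
P(s, J) = s**2 - J
m(b) = -4 - b/2 (m(b) = (8 + b)/(-2) = (8 + b)*(-1/2) = -4 - b/2)
o(C) = 1/(2*C)
o(m(P(-2 - 2, -1))) - 47278 = 1/(2*(-4 - ((-2 - 2)**2 - 1*(-1))/2)) - 47278 = 1/(2*(-4 - ((-4)**2 + 1)/2)) - 47278 = 1/(2*(-4 - (16 + 1)/2)) - 47278 = 1/(2*(-4 - 1/2*17)) - 47278 = 1/(2*(-4 - 17/2)) - 47278 = 1/(2*(-25/2)) - 47278 = (1/2)*(-2/25) - 47278 = -1/25 - 47278 = -1181951/25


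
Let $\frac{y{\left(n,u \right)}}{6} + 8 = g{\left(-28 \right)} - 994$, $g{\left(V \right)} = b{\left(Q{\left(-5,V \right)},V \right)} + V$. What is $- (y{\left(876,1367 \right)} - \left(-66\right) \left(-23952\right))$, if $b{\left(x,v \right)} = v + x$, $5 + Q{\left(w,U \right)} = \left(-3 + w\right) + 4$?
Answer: $1587234$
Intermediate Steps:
$Q{\left(w,U \right)} = -4 + w$ ($Q{\left(w,U \right)} = -5 + \left(\left(-3 + w\right) + 4\right) = -5 + \left(1 + w\right) = -4 + w$)
$g{\left(V \right)} = -9 + 2 V$ ($g{\left(V \right)} = \left(V - 9\right) + V = \left(-9 + V\right) + V = -9 + 2 V$)
$y{\left(n,u \right)} = -6402$ ($y{\left(n,u \right)} = -48 + 6 \left(\left(-9 + 2 \left(-28\right)\right) - 994\right) = -48 + 6 \left(\left(-9 - 56\right) - 994\right) = -48 + 6 \left(-65 - 994\right) = -48 + 6 \left(-1059\right) = -48 - 6354 = -6402$)
$- (y{\left(876,1367 \right)} - \left(-66\right) \left(-23952\right)) = - (-6402 - \left(-66\right) \left(-23952\right)) = - (-6402 - 1580832) = \left(-1\right) \left(-1587234\right) = 1587234$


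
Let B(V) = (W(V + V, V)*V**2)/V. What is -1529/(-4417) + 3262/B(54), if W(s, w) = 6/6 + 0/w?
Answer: 7245410/119259 ≈ 60.754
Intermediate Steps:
W(s, w) = 1 (W(s, w) = 6*(1/6) + 0 = 1 + 0 = 1)
B(V) = V (B(V) = (1*V**2)/V = V**2/V = V)
-1529/(-4417) + 3262/B(54) = -1529/(-4417) + 3262/54 = -1529*(-1/4417) + 3262*(1/54) = 1529/4417 + 1631/27 = 7245410/119259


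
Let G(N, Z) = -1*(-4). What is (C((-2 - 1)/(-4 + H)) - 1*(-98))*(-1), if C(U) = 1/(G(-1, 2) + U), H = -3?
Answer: -3045/31 ≈ -98.226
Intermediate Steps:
G(N, Z) = 4
C(U) = 1/(4 + U)
(C((-2 - 1)/(-4 + H)) - 1*(-98))*(-1) = (1/(4 + (-2 - 1)/(-4 - 3)) - 1*(-98))*(-1) = (1/(4 - 3/(-7)) + 98)*(-1) = (1/(4 - 3*(-⅐)) + 98)*(-1) = (1/(4 + 3/7) + 98)*(-1) = (1/(31/7) + 98)*(-1) = (7/31 + 98)*(-1) = (3045/31)*(-1) = -3045/31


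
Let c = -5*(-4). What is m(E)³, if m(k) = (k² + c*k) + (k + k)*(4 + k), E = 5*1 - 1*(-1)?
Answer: 21024576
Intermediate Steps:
E = 6 (E = 5 + 1 = 6)
c = 20
m(k) = k² + 20*k + 2*k*(4 + k) (m(k) = (k² + 20*k) + (k + k)*(4 + k) = (k² + 20*k) + (2*k)*(4 + k) = (k² + 20*k) + 2*k*(4 + k) = k² + 20*k + 2*k*(4 + k))
m(E)³ = (6*(28 + 3*6))³ = (6*(28 + 18))³ = (6*46)³ = 276³ = 21024576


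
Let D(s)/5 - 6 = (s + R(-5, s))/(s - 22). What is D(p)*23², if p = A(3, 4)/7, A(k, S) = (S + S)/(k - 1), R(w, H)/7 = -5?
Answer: 603589/30 ≈ 20120.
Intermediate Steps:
R(w, H) = -35 (R(w, H) = 7*(-5) = -35)
A(k, S) = 2*S/(-1 + k) (A(k, S) = (2*S)/(-1 + k) = 2*S/(-1 + k))
p = 4/7 (p = (2*4/(-1 + 3))/7 = (2*4/2)*(⅐) = (2*4*(½))*(⅐) = 4*(⅐) = 4/7 ≈ 0.57143)
D(s) = 30 + 5*(-35 + s)/(-22 + s) (D(s) = 30 + 5*((s - 35)/(s - 22)) = 30 + 5*((-35 + s)/(-22 + s)) = 30 + 5*(-35 + s)/(-22 + s))
D(p)*23² = (5*(-167 + 7*(4/7))/(-22 + 4/7))*23² = (5*(-167 + 4)/(-150/7))*529 = (5*(-7/150)*(-163))*529 = (1141/30)*529 = 603589/30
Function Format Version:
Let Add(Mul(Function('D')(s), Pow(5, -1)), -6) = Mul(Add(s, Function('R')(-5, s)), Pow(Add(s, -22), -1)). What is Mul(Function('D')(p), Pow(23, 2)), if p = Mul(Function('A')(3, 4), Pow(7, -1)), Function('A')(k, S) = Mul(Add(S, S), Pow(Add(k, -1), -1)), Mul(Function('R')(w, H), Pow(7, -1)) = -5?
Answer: Rational(603589, 30) ≈ 20120.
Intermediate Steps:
Function('R')(w, H) = -35 (Function('R')(w, H) = Mul(7, -5) = -35)
Function('A')(k, S) = Mul(2, S, Pow(Add(-1, k), -1)) (Function('A')(k, S) = Mul(Mul(2, S), Pow(Add(-1, k), -1)) = Mul(2, S, Pow(Add(-1, k), -1)))
p = Rational(4, 7) (p = Mul(Mul(2, 4, Pow(Add(-1, 3), -1)), Pow(7, -1)) = Mul(Mul(2, 4, Pow(2, -1)), Rational(1, 7)) = Mul(Mul(2, 4, Rational(1, 2)), Rational(1, 7)) = Mul(4, Rational(1, 7)) = Rational(4, 7) ≈ 0.57143)
Function('D')(s) = Add(30, Mul(5, Pow(Add(-22, s), -1), Add(-35, s))) (Function('D')(s) = Add(30, Mul(5, Mul(Add(s, -35), Pow(Add(s, -22), -1)))) = Add(30, Mul(5, Mul(Add(-35, s), Pow(Add(-22, s), -1)))) = Add(30, Mul(5, Mul(Pow(Add(-22, s), -1), Add(-35, s)))) = Add(30, Mul(5, Pow(Add(-22, s), -1), Add(-35, s))))
Mul(Function('D')(p), Pow(23, 2)) = Mul(Mul(5, Pow(Add(-22, Rational(4, 7)), -1), Add(-167, Mul(7, Rational(4, 7)))), Pow(23, 2)) = Mul(Mul(5, Pow(Rational(-150, 7), -1), Add(-167, 4)), 529) = Mul(Mul(5, Rational(-7, 150), -163), 529) = Mul(Rational(1141, 30), 529) = Rational(603589, 30)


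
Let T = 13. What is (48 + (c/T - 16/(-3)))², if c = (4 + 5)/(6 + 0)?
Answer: 17380561/6084 ≈ 2856.8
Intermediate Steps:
c = 3/2 (c = 9/6 = 9*(⅙) = 3/2 ≈ 1.5000)
(48 + (c/T - 16/(-3)))² = (48 + ((3/2)/13 - 16/(-3)))² = (48 + ((3/2)*(1/13) - 16*(-⅓)))² = (48 + (3/26 + 16/3))² = (48 + 425/78)² = (4169/78)² = 17380561/6084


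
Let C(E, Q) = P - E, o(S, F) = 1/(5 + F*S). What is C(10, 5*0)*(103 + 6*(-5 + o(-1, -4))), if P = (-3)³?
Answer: -8177/3 ≈ -2725.7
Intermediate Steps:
P = -27
C(E, Q) = -27 - E
C(10, 5*0)*(103 + 6*(-5 + o(-1, -4))) = (-27 - 1*10)*(103 + 6*(-5 + 1/(5 - 4*(-1)))) = (-27 - 10)*(103 + 6*(-5 + 1/(5 + 4))) = -37*(103 + 6*(-5 + 1/9)) = -37*(103 + 6*(-5 + ⅑)) = -37*(103 + 6*(-44/9)) = -37*(103 - 88/3) = -37*221/3 = -8177/3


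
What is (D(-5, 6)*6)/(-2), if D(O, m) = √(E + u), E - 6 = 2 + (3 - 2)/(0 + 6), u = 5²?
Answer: -√1194/2 ≈ -17.277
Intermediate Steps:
u = 25
E = 49/6 (E = 6 + (2 + (3 - 2)/(0 + 6)) = 6 + (2 + 1/6) = 6 + (2 + 1*(⅙)) = 6 + (2 + ⅙) = 6 + 13/6 = 49/6 ≈ 8.1667)
D(O, m) = √1194/6 (D(O, m) = √(49/6 + 25) = √(199/6) = √1194/6)
(D(-5, 6)*6)/(-2) = ((√1194/6)*6)/(-2) = √1194*(-½) = -√1194/2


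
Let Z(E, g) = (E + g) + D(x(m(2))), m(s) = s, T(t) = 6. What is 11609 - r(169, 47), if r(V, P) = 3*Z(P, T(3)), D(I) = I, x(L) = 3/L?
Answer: 22891/2 ≈ 11446.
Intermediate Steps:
Z(E, g) = 3/2 + E + g (Z(E, g) = (E + g) + 3/2 = 3/2 + E + g)
r(V, P) = 45/2 + 3*P (r(V, P) = 3*(3/2 + P + 6) = 3*(15/2 + P) = 45/2 + 3*P)
11609 - r(169, 47) = 11609 - (45/2 + 3*47) = 11609 - (45/2 + 141) = 11609 - 1*327/2 = 11609 - 327/2 = 22891/2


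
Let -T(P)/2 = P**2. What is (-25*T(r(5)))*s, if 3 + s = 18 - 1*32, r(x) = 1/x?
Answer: -34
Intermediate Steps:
r(x) = 1/x
T(P) = -2*P**2
s = -17 (s = -3 + (18 - 1*32) = -3 + (18 - 32) = -3 - 14 = -17)
(-25*T(r(5)))*s = -(-50)*(1/5)**2*(-17) = -(-50)/25*(-17) = -25*(-2/25)*(-17) = 2*(-17) = -34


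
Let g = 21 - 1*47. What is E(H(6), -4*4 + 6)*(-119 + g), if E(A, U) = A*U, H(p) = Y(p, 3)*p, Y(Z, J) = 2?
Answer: 17400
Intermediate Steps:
g = -26 (g = 21 - 47 = -26)
H(p) = 2*p
E(H(6), -4*4 + 6)*(-119 + g) = ((2*6)*(-4*4 + 6))*(-119 - 26) = (12*(-16 + 6))*(-145) = (12*(-10))*(-145) = -120*(-145) = 17400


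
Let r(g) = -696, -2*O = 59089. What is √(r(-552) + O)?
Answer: I*√120962/2 ≈ 173.9*I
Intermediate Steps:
O = -59089/2 (O = -½*59089 = -59089/2 ≈ -29545.)
√(r(-552) + O) = √(-696 - 59089/2) = √(-60481/2) = I*√120962/2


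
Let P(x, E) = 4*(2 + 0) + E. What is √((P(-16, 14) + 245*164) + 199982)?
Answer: 2*√60046 ≈ 490.09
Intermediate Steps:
P(x, E) = 8 + E (P(x, E) = 4*2 + E = 8 + E)
√((P(-16, 14) + 245*164) + 199982) = √(((8 + 14) + 245*164) + 199982) = √((22 + 40180) + 199982) = √(40202 + 199982) = √240184 = 2*√60046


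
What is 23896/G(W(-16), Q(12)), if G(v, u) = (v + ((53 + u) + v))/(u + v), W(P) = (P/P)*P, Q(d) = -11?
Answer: -322596/5 ≈ -64519.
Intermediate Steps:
W(P) = P (W(P) = 1*P = P)
G(v, u) = (53 + u + 2*v)/(u + v) (G(v, u) = (v + (53 + u + v))/(u + v) = (53 + u + 2*v)/(u + v))
23896/G(W(-16), Q(12)) = 23896/(((53 - 11 + 2*(-16))/(-11 - 16))) = 23896/(((53 - 11 - 32)/(-27))) = 23896/((-1/27*10)) = 23896/(-10/27) = 23896*(-27/10) = -322596/5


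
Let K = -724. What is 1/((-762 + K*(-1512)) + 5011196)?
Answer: 1/6105122 ≈ 1.6380e-7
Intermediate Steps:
1/((-762 + K*(-1512)) + 5011196) = 1/((-762 - 724*(-1512)) + 5011196) = 1/((-762 + 1094688) + 5011196) = 1/(1093926 + 5011196) = 1/6105122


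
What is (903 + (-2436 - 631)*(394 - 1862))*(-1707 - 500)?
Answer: -9938692613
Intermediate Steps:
(903 + (-2436 - 631)*(394 - 1862))*(-1707 - 500) = (903 - 3067*(-1468))*(-2207) = (903 + 4502356)*(-2207) = 4503259*(-2207) = -9938692613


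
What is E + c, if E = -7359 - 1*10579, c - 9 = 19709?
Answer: 1780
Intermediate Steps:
c = 19718 (c = 9 + 19709 = 19718)
E = -17938 (E = -7359 - 10579 = -17938)
E + c = -17938 + 19718 = 1780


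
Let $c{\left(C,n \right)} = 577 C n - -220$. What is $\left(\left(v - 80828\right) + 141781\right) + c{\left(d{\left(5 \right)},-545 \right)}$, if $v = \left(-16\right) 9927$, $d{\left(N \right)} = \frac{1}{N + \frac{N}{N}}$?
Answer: $- \frac{900419}{6} \approx -1.5007 \cdot 10^{5}$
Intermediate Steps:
$d{\left(N \right)} = \frac{1}{1 + N}$ ($d{\left(N \right)} = \frac{1}{N + 1} = \frac{1}{1 + N}$)
$v = -158832$
$c{\left(C,n \right)} = 220 + 577 C n$ ($c{\left(C,n \right)} = 577 C n + \left(-52 + 272\right) = 577 C n + 220 = 220 + 577 C n$)
$\left(\left(v - 80828\right) + 141781\right) + c{\left(d{\left(5 \right)},-545 \right)} = \left(\left(-158832 - 80828\right) + 141781\right) + \left(220 + 577 \frac{1}{1 + 5} \left(-545\right)\right) = \left(-239660 + 141781\right) + \left(220 + 577 \cdot \frac{1}{6} \left(-545\right)\right) = -97879 + \left(220 + 577 \cdot \frac{1}{6} \left(-545\right)\right) = -97879 + \left(220 - \frac{314465}{6}\right) = -97879 - \frac{313145}{6} = - \frac{900419}{6}$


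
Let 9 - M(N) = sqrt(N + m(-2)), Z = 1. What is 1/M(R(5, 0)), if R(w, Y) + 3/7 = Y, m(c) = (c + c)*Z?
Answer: 63/598 + I*sqrt(217)/598 ≈ 0.10535 + 0.024634*I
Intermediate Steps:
m(c) = 2*c (m(c) = (c + c)*1 = (2*c)*1 = 2*c)
R(w, Y) = -3/7 + Y
M(N) = 9 - sqrt(-4 + N) (M(N) = 9 - sqrt(N + 2*(-2)) = 9 - sqrt(N - 4) = 9 - sqrt(-4 + N))
1/M(R(5, 0)) = 1/(9 - sqrt(-4 + (-3/7 + 0))) = 1/(9 - sqrt(-4 - 3/7)) = 1/(9 - sqrt(-31/7)) = 1/(9 - I*sqrt(217)/7)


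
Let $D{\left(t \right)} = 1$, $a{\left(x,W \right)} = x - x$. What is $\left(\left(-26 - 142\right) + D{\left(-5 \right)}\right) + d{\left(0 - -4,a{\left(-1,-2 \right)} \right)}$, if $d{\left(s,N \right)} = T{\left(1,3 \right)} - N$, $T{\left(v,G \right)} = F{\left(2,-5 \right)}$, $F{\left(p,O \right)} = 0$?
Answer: $-167$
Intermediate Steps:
$a{\left(x,W \right)} = 0$
$T{\left(v,G \right)} = 0$
$d{\left(s,N \right)} = - N$ ($d{\left(s,N \right)} = 0 - N = - N$)
$\left(\left(-26 - 142\right) + D{\left(-5 \right)}\right) + d{\left(0 - -4,a{\left(-1,-2 \right)} \right)} = \left(\left(-26 - 142\right) + 1\right) - 0 = \left(-168 + 1\right) + 0 = -167 + 0 = -167$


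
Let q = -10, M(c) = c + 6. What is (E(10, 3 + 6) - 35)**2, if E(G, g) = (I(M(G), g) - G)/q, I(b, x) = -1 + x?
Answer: 30276/25 ≈ 1211.0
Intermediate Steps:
M(c) = 6 + c
E(G, g) = 1/10 - g/10 + G/10 (E(G, g) = ((-1 + g) - G)/(-10) = (-1 + g - G)*(-1/10) = 1/10 - g/10 + G/10)
(E(10, 3 + 6) - 35)**2 = ((1/10 - (3 + 6)/10 + (1/10)*10) - 35)**2 = ((1/10 - 1/10*9 + 1) - 35)**2 = ((1/10 - 9/10 + 1) - 35)**2 = (1/5 - 35)**2 = (-174/5)**2 = 30276/25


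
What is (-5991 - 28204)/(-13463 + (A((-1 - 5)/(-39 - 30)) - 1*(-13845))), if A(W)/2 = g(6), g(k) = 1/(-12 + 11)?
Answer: -6839/76 ≈ -89.987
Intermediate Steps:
g(k) = -1 (g(k) = 1/(-1) = -1)
A(W) = -2 (A(W) = 2*(-1) = -2)
(-5991 - 28204)/(-13463 + (A((-1 - 5)/(-39 - 30)) - 1*(-13845))) = (-5991 - 28204)/(-13463 + (-2 - 1*(-13845))) = -34195/(-13463 + (-2 + 13845)) = -34195/(-13463 + 13843) = -34195/380 = -34195*1/380 = -6839/76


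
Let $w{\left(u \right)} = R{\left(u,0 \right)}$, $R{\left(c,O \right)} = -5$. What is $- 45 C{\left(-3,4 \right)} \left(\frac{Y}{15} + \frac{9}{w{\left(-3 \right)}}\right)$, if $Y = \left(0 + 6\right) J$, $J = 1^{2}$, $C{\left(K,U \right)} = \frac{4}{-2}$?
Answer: $-126$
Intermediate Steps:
$C{\left(K,U \right)} = -2$ ($C{\left(K,U \right)} = 4 \left(- \frac{1}{2}\right) = -2$)
$J = 1$
$w{\left(u \right)} = -5$
$Y = 6$ ($Y = \left(0 + 6\right) 1 = 6 \cdot 1 = 6$)
$- 45 C{\left(-3,4 \right)} \left(\frac{Y}{15} + \frac{9}{w{\left(-3 \right)}}\right) = \left(-45\right) \left(-2\right) \left(\frac{6}{15} + \frac{9}{-5}\right) = 90 \left(6 \cdot \frac{1}{15} + 9 \left(- \frac{1}{5}\right)\right) = 90 \left(\frac{2}{5} - \frac{9}{5}\right) = 90 \left(- \frac{7}{5}\right) = -126$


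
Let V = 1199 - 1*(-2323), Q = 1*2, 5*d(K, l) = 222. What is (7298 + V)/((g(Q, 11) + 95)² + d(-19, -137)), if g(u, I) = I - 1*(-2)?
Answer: 27050/29271 ≈ 0.92412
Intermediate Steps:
d(K, l) = 222/5 (d(K, l) = (⅕)*222 = 222/5)
Q = 2
g(u, I) = 2 + I (g(u, I) = I + 2 = 2 + I)
V = 3522 (V = 1199 + 2323 = 3522)
(7298 + V)/((g(Q, 11) + 95)² + d(-19, -137)) = (7298 + 3522)/(((2 + 11) + 95)² + 222/5) = 10820/((13 + 95)² + 222/5) = 10820/(108² + 222/5) = 10820/(11664 + 222/5) = 10820/(58542/5) = 10820*(5/58542) = 27050/29271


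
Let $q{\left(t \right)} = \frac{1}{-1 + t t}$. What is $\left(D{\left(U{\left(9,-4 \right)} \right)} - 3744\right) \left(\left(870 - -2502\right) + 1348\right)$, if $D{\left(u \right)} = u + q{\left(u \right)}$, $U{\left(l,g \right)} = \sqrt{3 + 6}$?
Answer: $-17656930$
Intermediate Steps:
$q{\left(t \right)} = \frac{1}{-1 + t^{2}}$
$U{\left(l,g \right)} = 3$ ($U{\left(l,g \right)} = \sqrt{9} = 3$)
$D{\left(u \right)} = u + \frac{1}{-1 + u^{2}}$
$\left(D{\left(U{\left(9,-4 \right)} \right)} - 3744\right) \left(\left(870 - -2502\right) + 1348\right) = \left(\frac{1 + 3^{3} - 3}{-1 + 3^{2}} - 3744\right) \left(\left(870 - -2502\right) + 1348\right) = \left(\frac{1 + 27 - 3}{-1 + 9} - 3744\right) \left(\left(870 + 2502\right) + 1348\right) = \left(\frac{1}{8} \cdot 25 - 3744\right) \left(3372 + 1348\right) = \left(\frac{1}{8} \cdot 25 - 3744\right) 4720 = \left(\frac{25}{8} - 3744\right) 4720 = \left(- \frac{29927}{8}\right) 4720 = -17656930$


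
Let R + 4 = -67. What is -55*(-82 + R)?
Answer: 8415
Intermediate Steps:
R = -71 (R = -4 - 67 = -71)
-55*(-82 + R) = -55*(-82 - 71) = -55*(-153) = 8415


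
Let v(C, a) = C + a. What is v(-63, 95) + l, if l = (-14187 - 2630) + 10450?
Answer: -6335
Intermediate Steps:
l = -6367 (l = -16817 + 10450 = -6367)
v(-63, 95) + l = (-63 + 95) - 6367 = 32 - 6367 = -6335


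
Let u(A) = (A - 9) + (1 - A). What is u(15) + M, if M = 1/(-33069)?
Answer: -264553/33069 ≈ -8.0000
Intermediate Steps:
M = -1/33069 ≈ -3.0240e-5
u(A) = -8 (u(A) = (-9 + A) + (1 - A) = -8)
u(15) + M = -8 - 1/33069 = -264553/33069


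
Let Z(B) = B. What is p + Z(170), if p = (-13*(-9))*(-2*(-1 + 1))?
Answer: 170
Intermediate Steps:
p = 0 (p = 117*(-2*0) = 117*0 = 0)
p + Z(170) = 0 + 170 = 170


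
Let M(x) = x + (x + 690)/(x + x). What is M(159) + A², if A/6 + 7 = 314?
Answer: 359671321/106 ≈ 3.3931e+6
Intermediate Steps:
A = 1842 (A = -42 + 6*314 = -42 + 1884 = 1842)
M(x) = x + (690 + x)/(2*x) (M(x) = x + (690 + x)/((2*x)) = x + (690 + x)*(1/(2*x)) = x + (690 + x)/(2*x))
M(159) + A² = (½ + 159 + 345/159) + 1842² = (½ + 159 + 345*(1/159)) + 3392964 = (½ + 159 + 115/53) + 3392964 = 17137/106 + 3392964 = 359671321/106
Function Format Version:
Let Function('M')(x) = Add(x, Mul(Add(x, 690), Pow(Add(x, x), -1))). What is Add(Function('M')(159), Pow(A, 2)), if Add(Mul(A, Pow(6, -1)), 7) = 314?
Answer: Rational(359671321, 106) ≈ 3.3931e+6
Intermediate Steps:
A = 1842 (A = Add(-42, Mul(6, 314)) = Add(-42, 1884) = 1842)
Function('M')(x) = Add(x, Mul(Rational(1, 2), Pow(x, -1), Add(690, x))) (Function('M')(x) = Add(x, Mul(Add(690, x), Pow(Mul(2, x), -1))) = Add(x, Mul(Add(690, x), Mul(Rational(1, 2), Pow(x, -1)))) = Add(x, Mul(Rational(1, 2), Pow(x, -1), Add(690, x))))
Add(Function('M')(159), Pow(A, 2)) = Add(Add(Rational(1, 2), 159, Mul(345, Pow(159, -1))), Pow(1842, 2)) = Add(Add(Rational(1, 2), 159, Mul(345, Rational(1, 159))), 3392964) = Add(Add(Rational(1, 2), 159, Rational(115, 53)), 3392964) = Add(Rational(17137, 106), 3392964) = Rational(359671321, 106)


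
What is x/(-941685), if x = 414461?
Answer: -414461/941685 ≈ -0.44013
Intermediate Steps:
x/(-941685) = 414461/(-941685) = 414461*(-1/941685) = -414461/941685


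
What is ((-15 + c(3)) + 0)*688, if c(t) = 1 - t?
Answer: -11696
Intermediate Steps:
((-15 + c(3)) + 0)*688 = ((-15 + (1 - 1*3)) + 0)*688 = ((-15 + (1 - 3)) + 0)*688 = ((-15 - 2) + 0)*688 = (-17 + 0)*688 = -17*688 = -11696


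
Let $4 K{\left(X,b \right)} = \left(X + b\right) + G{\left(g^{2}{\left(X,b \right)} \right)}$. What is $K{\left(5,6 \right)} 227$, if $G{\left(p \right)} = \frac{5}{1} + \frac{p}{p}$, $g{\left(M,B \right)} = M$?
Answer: $\frac{3859}{4} \approx 964.75$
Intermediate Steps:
$G{\left(p \right)} = 6$ ($G{\left(p \right)} = 5 \cdot 1 + 1 = 5 + 1 = 6$)
$K{\left(X,b \right)} = \frac{3}{2} + \frac{X}{4} + \frac{b}{4}$ ($K{\left(X,b \right)} = \frac{\left(X + b\right) + 6}{4} = \frac{6 + X + b}{4} = \frac{3}{2} + \frac{X}{4} + \frac{b}{4}$)
$K{\left(5,6 \right)} 227 = \left(\frac{3}{2} + \frac{1}{4} \cdot 5 + \frac{1}{4} \cdot 6\right) 227 = \left(\frac{3}{2} + \frac{5}{4} + \frac{3}{2}\right) 227 = \frac{17}{4} \cdot 227 = \frac{3859}{4}$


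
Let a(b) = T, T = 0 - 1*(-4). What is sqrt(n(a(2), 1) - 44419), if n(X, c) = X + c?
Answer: I*sqrt(44414) ≈ 210.75*I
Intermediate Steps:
T = 4 (T = 0 + 4 = 4)
a(b) = 4
sqrt(n(a(2), 1) - 44419) = sqrt((4 + 1) - 44419) = sqrt(5 - 44419) = sqrt(-44414) = I*sqrt(44414)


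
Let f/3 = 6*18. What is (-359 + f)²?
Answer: 1225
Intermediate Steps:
f = 324 (f = 3*(6*18) = 3*108 = 324)
(-359 + f)² = (-359 + 324)² = (-35)² = 1225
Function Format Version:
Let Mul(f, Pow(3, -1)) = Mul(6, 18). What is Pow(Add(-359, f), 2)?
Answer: 1225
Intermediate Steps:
f = 324 (f = Mul(3, Mul(6, 18)) = Mul(3, 108) = 324)
Pow(Add(-359, f), 2) = Pow(Add(-359, 324), 2) = Pow(-35, 2) = 1225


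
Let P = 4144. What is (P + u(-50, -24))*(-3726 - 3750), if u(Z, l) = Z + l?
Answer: -30427320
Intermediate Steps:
(P + u(-50, -24))*(-3726 - 3750) = (4144 + (-50 - 24))*(-3726 - 3750) = (4144 - 74)*(-7476) = 4070*(-7476) = -30427320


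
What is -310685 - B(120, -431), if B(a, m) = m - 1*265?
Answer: -309989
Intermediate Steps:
B(a, m) = -265 + m (B(a, m) = m - 265 = -265 + m)
-310685 - B(120, -431) = -310685 - (-265 - 431) = -310685 - 1*(-696) = -310685 + 696 = -309989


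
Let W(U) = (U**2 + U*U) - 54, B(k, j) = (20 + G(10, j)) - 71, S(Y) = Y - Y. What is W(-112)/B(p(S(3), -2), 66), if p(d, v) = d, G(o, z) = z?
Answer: 25034/15 ≈ 1668.9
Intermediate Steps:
S(Y) = 0
B(k, j) = -51 + j (B(k, j) = (20 + j) - 71 = -51 + j)
W(U) = -54 + 2*U**2 (W(U) = (U**2 + U**2) - 54 = 2*U**2 - 54 = -54 + 2*U**2)
W(-112)/B(p(S(3), -2), 66) = (-54 + 2*(-112)**2)/(-51 + 66) = (-54 + 2*12544)/15 = (-54 + 25088)*(1/15) = 25034*(1/15) = 25034/15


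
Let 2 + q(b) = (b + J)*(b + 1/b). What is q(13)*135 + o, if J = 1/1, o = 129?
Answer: 319467/13 ≈ 24574.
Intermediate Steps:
J = 1
q(b) = -2 + (1 + b)*(b + 1/b) (q(b) = -2 + (b + 1)*(b + 1/b) = -2 + (1 + b)*(b + 1/b))
q(13)*135 + o = (-1 + 13 + 1/13 + 13²)*135 + 129 = (-1 + 13 + 1/13 + 169)*135 + 129 = (2354/13)*135 + 129 = 317790/13 + 129 = 319467/13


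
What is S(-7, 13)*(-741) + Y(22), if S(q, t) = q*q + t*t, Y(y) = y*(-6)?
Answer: -161670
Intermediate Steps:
Y(y) = -6*y
S(q, t) = q² + t²
S(-7, 13)*(-741) + Y(22) = ((-7)² + 13²)*(-741) - 6*22 = (49 + 169)*(-741) - 132 = 218*(-741) - 132 = -161538 - 132 = -161670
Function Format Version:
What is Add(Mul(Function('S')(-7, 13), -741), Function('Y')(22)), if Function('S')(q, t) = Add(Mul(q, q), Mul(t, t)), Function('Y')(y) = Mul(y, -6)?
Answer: -161670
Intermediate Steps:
Function('Y')(y) = Mul(-6, y)
Function('S')(q, t) = Add(Pow(q, 2), Pow(t, 2))
Add(Mul(Function('S')(-7, 13), -741), Function('Y')(22)) = Add(Mul(Add(Pow(-7, 2), Pow(13, 2)), -741), Mul(-6, 22)) = Add(Mul(Add(49, 169), -741), -132) = Add(Mul(218, -741), -132) = Add(-161538, -132) = -161670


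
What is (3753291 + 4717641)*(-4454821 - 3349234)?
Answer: -66107619229260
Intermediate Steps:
(3753291 + 4717641)*(-4454821 - 3349234) = 8470932*(-7804055) = -66107619229260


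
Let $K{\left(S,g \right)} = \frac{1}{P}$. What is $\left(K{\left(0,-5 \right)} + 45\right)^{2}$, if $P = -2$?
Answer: $\frac{7921}{4} \approx 1980.3$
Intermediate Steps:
$K{\left(S,g \right)} = - \frac{1}{2}$ ($K{\left(S,g \right)} = \frac{1}{-2} = - \frac{1}{2}$)
$\left(K{\left(0,-5 \right)} + 45\right)^{2} = \left(- \frac{1}{2} + 45\right)^{2} = \left(\frac{89}{2}\right)^{2} = \frac{7921}{4}$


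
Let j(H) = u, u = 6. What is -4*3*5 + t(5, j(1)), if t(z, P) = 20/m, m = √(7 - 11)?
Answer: -60 - 10*I ≈ -60.0 - 10.0*I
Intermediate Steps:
m = 2*I (m = √(-4) = 2*I ≈ 2.0*I)
j(H) = 6
t(z, P) = -10*I (t(z, P) = 20/((2*I)) = 20*(-I/2) = -10*I)
-4*3*5 + t(5, j(1)) = -4*3*5 - 10*I = -12*5 - 10*I = -60 - 10*I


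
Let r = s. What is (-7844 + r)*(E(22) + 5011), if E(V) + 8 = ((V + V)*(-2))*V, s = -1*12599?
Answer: -62698681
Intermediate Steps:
s = -12599
r = -12599
E(V) = -8 - 4*V² (E(V) = -8 + ((V + V)*(-2))*V = -8 + ((2*V)*(-2))*V = -8 + (-4*V)*V = -8 - 4*V²)
(-7844 + r)*(E(22) + 5011) = (-7844 - 12599)*((-8 - 4*22²) + 5011) = -20443*((-8 - 4*484) + 5011) = -20443*((-8 - 1936) + 5011) = -20443*(-1944 + 5011) = -20443*3067 = -62698681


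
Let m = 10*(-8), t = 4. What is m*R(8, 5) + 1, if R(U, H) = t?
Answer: -319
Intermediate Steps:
m = -80
R(U, H) = 4
m*R(8, 5) + 1 = -80*4 + 1 = -320 + 1 = -319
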